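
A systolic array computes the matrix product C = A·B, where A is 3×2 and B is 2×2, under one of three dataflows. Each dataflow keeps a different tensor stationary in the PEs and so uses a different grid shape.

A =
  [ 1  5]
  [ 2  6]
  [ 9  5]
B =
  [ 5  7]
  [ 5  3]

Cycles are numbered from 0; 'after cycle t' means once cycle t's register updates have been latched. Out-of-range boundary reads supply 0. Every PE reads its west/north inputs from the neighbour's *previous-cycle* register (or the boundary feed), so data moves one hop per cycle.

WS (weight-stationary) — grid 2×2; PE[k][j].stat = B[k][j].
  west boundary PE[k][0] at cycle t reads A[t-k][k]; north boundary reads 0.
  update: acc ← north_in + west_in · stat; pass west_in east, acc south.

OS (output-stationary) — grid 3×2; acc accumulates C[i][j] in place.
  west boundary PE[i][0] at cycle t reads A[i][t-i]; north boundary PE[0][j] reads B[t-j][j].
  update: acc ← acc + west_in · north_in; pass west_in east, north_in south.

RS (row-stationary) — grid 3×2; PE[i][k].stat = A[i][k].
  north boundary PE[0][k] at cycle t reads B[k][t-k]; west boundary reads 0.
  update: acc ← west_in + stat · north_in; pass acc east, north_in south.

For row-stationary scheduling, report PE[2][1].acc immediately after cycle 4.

RS (3×2). Following PE[2][1] plus its west/north inputs:
  0: (1,1).acc=0  regs=<0,0>
  0: (2,0).acc=0  regs=<0,0>
  0: (2,1).acc=0  regs=<0,0>
  1: (1,1).acc=0  regs=<0,0>
  1: (2,0).acc=0  regs=<0,0>
  1: (2,1).acc=0  regs=<0,0>
  2: (1,1).acc=40  regs=<40,5>
  2: (2,0).acc=45  regs=<45,5>
  2: (2,1).acc=0  regs=<0,0>
  3: (1,1).acc=32  regs=<32,3>
  3: (2,0).acc=63  regs=<63,7>
  3: (2,1).acc=70  regs=<70,5>
  4: (1,1).acc=0  regs=<0,0>
  4: (2,0).acc=0  regs=<0,0>
  4: (2,1).acc=78  regs=<78,3>

PE[2][1].acc = 78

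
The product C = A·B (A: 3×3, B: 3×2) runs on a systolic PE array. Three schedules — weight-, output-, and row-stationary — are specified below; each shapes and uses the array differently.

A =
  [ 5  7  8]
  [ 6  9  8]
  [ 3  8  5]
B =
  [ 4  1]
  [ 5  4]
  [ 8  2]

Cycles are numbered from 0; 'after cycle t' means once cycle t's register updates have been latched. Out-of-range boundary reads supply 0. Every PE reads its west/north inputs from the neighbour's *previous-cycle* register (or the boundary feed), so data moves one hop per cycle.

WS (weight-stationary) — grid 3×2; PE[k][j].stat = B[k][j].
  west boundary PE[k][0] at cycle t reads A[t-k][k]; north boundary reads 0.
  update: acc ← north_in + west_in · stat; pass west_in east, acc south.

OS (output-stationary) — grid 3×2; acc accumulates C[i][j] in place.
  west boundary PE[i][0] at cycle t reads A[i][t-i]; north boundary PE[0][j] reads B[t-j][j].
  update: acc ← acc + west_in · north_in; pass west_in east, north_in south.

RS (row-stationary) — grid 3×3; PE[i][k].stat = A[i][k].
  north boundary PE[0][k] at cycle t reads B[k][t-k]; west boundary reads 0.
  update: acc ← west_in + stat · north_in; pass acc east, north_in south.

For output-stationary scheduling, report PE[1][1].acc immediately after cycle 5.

OS (3×2). Following PE[1][1] plus its west/north inputs:
  after 0 — PE[0][1] acc=0, pass-E 0, pass-S 0
  after 0 — PE[1][0] acc=0, pass-E 0, pass-S 0
  after 0 — PE[1][1] acc=0, pass-E 0, pass-S 0
  after 1 — PE[0][1] acc=5, pass-E 5, pass-S 1
  after 1 — PE[1][0] acc=24, pass-E 6, pass-S 4
  after 1 — PE[1][1] acc=0, pass-E 0, pass-S 0
  after 2 — PE[0][1] acc=33, pass-E 7, pass-S 4
  after 2 — PE[1][0] acc=69, pass-E 9, pass-S 5
  after 2 — PE[1][1] acc=6, pass-E 6, pass-S 1
  after 3 — PE[0][1] acc=49, pass-E 8, pass-S 2
  after 3 — PE[1][0] acc=133, pass-E 8, pass-S 8
  after 3 — PE[1][1] acc=42, pass-E 9, pass-S 4
  after 4 — PE[0][1] acc=49, pass-E 0, pass-S 0
  after 4 — PE[1][0] acc=133, pass-E 0, pass-S 0
  after 4 — PE[1][1] acc=58, pass-E 8, pass-S 2
  after 5 — PE[0][1] acc=49, pass-E 0, pass-S 0
  after 5 — PE[1][0] acc=133, pass-E 0, pass-S 0
  after 5 — PE[1][1] acc=58, pass-E 0, pass-S 0

PE[1][1].acc = 58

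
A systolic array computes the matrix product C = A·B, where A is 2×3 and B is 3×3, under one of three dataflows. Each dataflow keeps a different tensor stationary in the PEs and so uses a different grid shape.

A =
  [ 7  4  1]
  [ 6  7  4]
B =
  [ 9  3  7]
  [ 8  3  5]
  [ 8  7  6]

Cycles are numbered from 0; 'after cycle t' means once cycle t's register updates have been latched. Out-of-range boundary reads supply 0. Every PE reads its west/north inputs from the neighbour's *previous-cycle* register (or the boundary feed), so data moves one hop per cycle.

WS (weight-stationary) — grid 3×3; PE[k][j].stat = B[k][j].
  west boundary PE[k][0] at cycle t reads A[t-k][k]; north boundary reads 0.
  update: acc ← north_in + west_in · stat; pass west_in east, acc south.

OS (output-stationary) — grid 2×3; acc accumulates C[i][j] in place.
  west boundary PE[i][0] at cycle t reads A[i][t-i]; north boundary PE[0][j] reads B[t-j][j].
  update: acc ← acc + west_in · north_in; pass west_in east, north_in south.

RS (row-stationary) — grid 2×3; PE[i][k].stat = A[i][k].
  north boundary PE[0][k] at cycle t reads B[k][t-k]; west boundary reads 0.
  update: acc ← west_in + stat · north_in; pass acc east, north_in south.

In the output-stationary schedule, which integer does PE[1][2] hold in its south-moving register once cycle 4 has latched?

OS (2×3). Following PE[1][2] plus its west/north inputs:
  t=0 PE[0][2]: acc=0 h=0 v=0
  t=0 PE[1][1]: acc=0 h=0 v=0
  t=0 PE[1][2]: acc=0 h=0 v=0
  t=1 PE[0][2]: acc=0 h=0 v=0
  t=1 PE[1][1]: acc=0 h=0 v=0
  t=1 PE[1][2]: acc=0 h=0 v=0
  t=2 PE[0][2]: acc=49 h=7 v=7
  t=2 PE[1][1]: acc=18 h=6 v=3
  t=2 PE[1][2]: acc=0 h=0 v=0
  t=3 PE[0][2]: acc=69 h=4 v=5
  t=3 PE[1][1]: acc=39 h=7 v=3
  t=3 PE[1][2]: acc=42 h=6 v=7
  t=4 PE[0][2]: acc=75 h=1 v=6
  t=4 PE[1][1]: acc=67 h=4 v=7
  t=4 PE[1][2]: acc=77 h=7 v=5

register = 5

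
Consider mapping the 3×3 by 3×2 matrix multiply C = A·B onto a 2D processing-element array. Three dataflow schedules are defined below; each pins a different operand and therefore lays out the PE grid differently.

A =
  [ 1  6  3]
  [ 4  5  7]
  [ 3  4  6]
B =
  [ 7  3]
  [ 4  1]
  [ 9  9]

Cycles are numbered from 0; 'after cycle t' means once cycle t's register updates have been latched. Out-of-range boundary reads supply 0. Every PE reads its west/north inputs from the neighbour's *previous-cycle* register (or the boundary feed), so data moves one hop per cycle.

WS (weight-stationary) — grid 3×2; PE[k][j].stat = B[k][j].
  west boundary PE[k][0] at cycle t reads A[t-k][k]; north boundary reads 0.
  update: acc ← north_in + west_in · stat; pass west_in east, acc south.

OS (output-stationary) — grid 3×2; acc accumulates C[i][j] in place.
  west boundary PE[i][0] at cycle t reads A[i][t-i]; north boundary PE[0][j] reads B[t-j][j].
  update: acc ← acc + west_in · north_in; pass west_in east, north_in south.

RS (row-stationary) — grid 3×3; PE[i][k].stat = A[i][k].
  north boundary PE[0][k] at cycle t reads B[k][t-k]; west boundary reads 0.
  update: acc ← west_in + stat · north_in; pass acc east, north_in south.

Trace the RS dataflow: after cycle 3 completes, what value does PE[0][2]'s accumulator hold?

PE[0][2].acc = 36

RS (3×3). Following PE[0][2] plus its west/north inputs:
  cycle 0: PE[0][1] → acc 0, east 0, south 0
  cycle 0: PE[0][2] → acc 0, east 0, south 0
  cycle 1: PE[0][1] → acc 31, east 31, south 4
  cycle 1: PE[0][2] → acc 0, east 0, south 0
  cycle 2: PE[0][1] → acc 9, east 9, south 1
  cycle 2: PE[0][2] → acc 58, east 58, south 9
  cycle 3: PE[0][1] → acc 0, east 0, south 0
  cycle 3: PE[0][2] → acc 36, east 36, south 9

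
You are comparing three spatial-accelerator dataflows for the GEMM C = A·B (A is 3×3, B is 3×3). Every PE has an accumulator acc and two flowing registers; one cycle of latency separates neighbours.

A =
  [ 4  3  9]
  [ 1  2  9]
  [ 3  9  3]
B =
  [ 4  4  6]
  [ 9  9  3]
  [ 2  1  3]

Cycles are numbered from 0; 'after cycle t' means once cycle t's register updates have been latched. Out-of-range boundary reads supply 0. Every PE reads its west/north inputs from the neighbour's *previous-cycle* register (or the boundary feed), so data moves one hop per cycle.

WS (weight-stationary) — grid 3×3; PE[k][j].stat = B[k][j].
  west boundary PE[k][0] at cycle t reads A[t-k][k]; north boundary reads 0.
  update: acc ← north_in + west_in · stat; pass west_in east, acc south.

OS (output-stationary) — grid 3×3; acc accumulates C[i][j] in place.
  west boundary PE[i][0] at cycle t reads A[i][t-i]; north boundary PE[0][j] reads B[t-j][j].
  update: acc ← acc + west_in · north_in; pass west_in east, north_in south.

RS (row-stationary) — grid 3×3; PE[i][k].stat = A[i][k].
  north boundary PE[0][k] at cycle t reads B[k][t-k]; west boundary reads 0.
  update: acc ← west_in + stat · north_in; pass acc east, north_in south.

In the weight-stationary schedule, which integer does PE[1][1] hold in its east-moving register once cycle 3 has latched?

WS 3×3: PE[1][1] cycle-by-cycle (with neighbour feeds):
  [0] (0,1) acc=0 (h:0 v:0)
  [0] (1,0) acc=0 (h:0 v:0)
  [0] (1,1) acc=0 (h:0 v:0)
  [1] (0,1) acc=16 (h:4 v:16)
  [1] (1,0) acc=43 (h:3 v:43)
  [1] (1,1) acc=0 (h:0 v:0)
  [2] (0,1) acc=4 (h:1 v:4)
  [2] (1,0) acc=22 (h:2 v:22)
  [2] (1,1) acc=43 (h:3 v:43)
  [3] (0,1) acc=12 (h:3 v:12)
  [3] (1,0) acc=93 (h:9 v:93)
  [3] (1,1) acc=22 (h:2 v:22)

register = 2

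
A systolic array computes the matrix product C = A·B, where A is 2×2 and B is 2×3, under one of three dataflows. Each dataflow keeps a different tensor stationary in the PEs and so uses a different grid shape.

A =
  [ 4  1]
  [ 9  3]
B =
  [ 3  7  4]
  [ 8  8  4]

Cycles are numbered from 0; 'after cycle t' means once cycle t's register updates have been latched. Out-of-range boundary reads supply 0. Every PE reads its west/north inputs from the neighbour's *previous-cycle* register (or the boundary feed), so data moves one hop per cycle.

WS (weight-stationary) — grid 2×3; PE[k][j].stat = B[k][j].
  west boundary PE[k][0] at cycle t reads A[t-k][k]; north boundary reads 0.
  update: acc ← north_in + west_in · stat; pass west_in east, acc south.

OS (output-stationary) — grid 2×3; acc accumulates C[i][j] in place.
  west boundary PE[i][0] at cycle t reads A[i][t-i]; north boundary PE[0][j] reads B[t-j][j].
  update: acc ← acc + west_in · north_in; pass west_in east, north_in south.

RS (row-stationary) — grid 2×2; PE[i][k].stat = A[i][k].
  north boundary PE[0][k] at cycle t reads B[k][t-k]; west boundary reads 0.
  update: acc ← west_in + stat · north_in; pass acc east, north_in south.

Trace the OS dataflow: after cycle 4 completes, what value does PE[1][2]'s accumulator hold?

PE[1][2].acc = 48

Tracing OS — 2×3 array, target PE[1][2]:
  cycle 0: PE[0][2] → acc 0, east 0, south 0
  cycle 0: PE[1][1] → acc 0, east 0, south 0
  cycle 0: PE[1][2] → acc 0, east 0, south 0
  cycle 1: PE[0][2] → acc 0, east 0, south 0
  cycle 1: PE[1][1] → acc 0, east 0, south 0
  cycle 1: PE[1][2] → acc 0, east 0, south 0
  cycle 2: PE[0][2] → acc 16, east 4, south 4
  cycle 2: PE[1][1] → acc 63, east 9, south 7
  cycle 2: PE[1][2] → acc 0, east 0, south 0
  cycle 3: PE[0][2] → acc 20, east 1, south 4
  cycle 3: PE[1][1] → acc 87, east 3, south 8
  cycle 3: PE[1][2] → acc 36, east 9, south 4
  cycle 4: PE[0][2] → acc 20, east 0, south 0
  cycle 4: PE[1][1] → acc 87, east 0, south 0
  cycle 4: PE[1][2] → acc 48, east 3, south 4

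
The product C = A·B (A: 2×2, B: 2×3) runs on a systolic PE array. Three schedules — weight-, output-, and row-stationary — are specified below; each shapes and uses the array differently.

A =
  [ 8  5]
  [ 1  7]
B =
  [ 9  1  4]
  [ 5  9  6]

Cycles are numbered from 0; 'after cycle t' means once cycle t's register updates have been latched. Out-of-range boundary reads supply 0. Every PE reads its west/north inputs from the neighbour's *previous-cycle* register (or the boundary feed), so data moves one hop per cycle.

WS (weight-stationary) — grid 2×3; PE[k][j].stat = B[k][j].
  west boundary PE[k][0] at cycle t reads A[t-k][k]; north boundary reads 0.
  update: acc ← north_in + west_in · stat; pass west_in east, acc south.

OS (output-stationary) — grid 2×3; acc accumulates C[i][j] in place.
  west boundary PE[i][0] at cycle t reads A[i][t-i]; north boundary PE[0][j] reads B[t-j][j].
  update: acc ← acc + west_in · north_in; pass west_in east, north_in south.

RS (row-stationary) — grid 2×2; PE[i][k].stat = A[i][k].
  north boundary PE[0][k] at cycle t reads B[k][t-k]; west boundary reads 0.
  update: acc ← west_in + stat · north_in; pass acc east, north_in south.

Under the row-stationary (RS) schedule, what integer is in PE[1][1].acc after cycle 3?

RS 2×2: PE[1][1] cycle-by-cycle (with neighbour feeds):
  t=0 PE[0][1]: acc=0 h=0 v=0
  t=0 PE[1][0]: acc=0 h=0 v=0
  t=0 PE[1][1]: acc=0 h=0 v=0
  t=1 PE[0][1]: acc=97 h=97 v=5
  t=1 PE[1][0]: acc=9 h=9 v=9
  t=1 PE[1][1]: acc=0 h=0 v=0
  t=2 PE[0][1]: acc=53 h=53 v=9
  t=2 PE[1][0]: acc=1 h=1 v=1
  t=2 PE[1][1]: acc=44 h=44 v=5
  t=3 PE[0][1]: acc=62 h=62 v=6
  t=3 PE[1][0]: acc=4 h=4 v=4
  t=3 PE[1][1]: acc=64 h=64 v=9

PE[1][1].acc = 64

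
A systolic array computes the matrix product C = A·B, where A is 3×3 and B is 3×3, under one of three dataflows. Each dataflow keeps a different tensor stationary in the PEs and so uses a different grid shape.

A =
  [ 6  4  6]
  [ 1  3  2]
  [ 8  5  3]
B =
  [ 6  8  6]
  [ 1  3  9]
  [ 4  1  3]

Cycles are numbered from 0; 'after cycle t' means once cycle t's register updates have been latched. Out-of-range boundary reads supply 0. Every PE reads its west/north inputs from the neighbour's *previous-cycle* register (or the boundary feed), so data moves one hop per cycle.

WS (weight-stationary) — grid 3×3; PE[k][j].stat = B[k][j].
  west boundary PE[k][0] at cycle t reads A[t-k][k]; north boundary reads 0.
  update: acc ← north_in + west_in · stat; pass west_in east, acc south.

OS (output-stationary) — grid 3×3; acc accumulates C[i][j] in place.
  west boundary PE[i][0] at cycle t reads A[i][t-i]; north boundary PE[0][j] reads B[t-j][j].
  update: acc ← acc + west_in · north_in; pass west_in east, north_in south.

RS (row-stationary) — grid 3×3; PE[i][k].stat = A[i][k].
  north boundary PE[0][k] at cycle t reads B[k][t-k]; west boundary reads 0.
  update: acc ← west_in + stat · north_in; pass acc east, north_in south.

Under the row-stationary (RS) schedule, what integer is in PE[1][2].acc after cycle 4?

PE[1][2].acc = 19

RS on a 3×3 grid — tracing PE[1][2] and its feeders:
  @0  [0,2]  acc 0  |  →0  ↓0
  @0  [1,1]  acc 0  |  →0  ↓0
  @0  [1,2]  acc 0  |  →0  ↓0
  @1  [0,2]  acc 0  |  →0  ↓0
  @1  [1,1]  acc 0  |  →0  ↓0
  @1  [1,2]  acc 0  |  →0  ↓0
  @2  [0,2]  acc 64  |  →64  ↓4
  @2  [1,1]  acc 9  |  →9  ↓1
  @2  [1,2]  acc 0  |  →0  ↓0
  @3  [0,2]  acc 66  |  →66  ↓1
  @3  [1,1]  acc 17  |  →17  ↓3
  @3  [1,2]  acc 17  |  →17  ↓4
  @4  [0,2]  acc 90  |  →90  ↓3
  @4  [1,1]  acc 33  |  →33  ↓9
  @4  [1,2]  acc 19  |  →19  ↓1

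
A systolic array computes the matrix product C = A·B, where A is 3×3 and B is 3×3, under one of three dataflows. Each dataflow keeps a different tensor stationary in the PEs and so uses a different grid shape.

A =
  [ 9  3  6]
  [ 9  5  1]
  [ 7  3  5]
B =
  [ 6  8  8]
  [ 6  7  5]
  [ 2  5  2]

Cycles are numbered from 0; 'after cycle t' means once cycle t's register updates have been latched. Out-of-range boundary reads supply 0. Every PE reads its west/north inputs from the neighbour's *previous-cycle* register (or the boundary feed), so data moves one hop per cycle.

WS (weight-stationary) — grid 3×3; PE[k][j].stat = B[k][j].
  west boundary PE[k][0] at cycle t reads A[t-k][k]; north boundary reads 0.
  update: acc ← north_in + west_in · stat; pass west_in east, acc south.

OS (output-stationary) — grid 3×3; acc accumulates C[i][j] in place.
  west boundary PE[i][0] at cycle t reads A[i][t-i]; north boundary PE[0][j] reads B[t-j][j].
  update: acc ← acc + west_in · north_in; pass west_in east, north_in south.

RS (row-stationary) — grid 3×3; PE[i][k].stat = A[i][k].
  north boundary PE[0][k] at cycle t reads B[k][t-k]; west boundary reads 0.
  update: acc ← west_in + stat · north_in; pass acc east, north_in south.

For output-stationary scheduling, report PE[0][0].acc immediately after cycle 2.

Tracing OS — 3×3 array, target PE[0][0]:
  @0  [0,0]  acc 54  |  →9  ↓6
  @1  [0,0]  acc 72  |  →3  ↓6
  @2  [0,0]  acc 84  |  →6  ↓2

PE[0][0].acc = 84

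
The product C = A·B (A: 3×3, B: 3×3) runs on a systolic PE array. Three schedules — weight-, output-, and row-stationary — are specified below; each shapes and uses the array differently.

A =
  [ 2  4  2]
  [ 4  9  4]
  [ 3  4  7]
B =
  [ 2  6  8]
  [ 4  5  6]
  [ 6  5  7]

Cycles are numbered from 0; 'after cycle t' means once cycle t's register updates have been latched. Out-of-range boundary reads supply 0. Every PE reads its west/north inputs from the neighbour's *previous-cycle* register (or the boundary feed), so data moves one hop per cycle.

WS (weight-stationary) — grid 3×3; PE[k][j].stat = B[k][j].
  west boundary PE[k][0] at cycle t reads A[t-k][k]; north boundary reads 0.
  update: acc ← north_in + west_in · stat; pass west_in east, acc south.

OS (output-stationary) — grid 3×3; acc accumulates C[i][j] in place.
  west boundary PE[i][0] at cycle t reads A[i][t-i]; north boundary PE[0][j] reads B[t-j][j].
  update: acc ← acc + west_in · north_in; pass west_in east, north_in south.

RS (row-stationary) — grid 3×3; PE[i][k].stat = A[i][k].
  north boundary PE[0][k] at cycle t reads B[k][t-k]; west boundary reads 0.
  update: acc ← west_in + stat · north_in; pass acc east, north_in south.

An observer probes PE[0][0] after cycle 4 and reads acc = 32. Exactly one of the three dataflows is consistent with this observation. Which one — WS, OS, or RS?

dataflow = OS

WS [3×3] PE[0][0] across cycles:
  [0] (0,0) acc=4 (h:2 v:4)
  [1] (0,0) acc=8 (h:4 v:8)
  [2] (0,0) acc=6 (h:3 v:6)
  [3] (0,0) acc=0 (h:0 v:0)
  [4] (0,0) acc=0 (h:0 v:0)
OS [3×3] PE[0][0] across cycles:
  [0] (0,0) acc=4 (h:2 v:2)
  [1] (0,0) acc=20 (h:4 v:4)
  [2] (0,0) acc=32 (h:2 v:6)
  [3] (0,0) acc=32 (h:0 v:0)
  [4] (0,0) acc=32 (h:0 v:0)
RS [3×3] PE[0][0] across cycles:
  [0] (0,0) acc=4 (h:4 v:2)
  [1] (0,0) acc=12 (h:12 v:6)
  [2] (0,0) acc=16 (h:16 v:8)
  [3] (0,0) acc=0 (h:0 v:0)
  [4] (0,0) acc=0 (h:0 v:0)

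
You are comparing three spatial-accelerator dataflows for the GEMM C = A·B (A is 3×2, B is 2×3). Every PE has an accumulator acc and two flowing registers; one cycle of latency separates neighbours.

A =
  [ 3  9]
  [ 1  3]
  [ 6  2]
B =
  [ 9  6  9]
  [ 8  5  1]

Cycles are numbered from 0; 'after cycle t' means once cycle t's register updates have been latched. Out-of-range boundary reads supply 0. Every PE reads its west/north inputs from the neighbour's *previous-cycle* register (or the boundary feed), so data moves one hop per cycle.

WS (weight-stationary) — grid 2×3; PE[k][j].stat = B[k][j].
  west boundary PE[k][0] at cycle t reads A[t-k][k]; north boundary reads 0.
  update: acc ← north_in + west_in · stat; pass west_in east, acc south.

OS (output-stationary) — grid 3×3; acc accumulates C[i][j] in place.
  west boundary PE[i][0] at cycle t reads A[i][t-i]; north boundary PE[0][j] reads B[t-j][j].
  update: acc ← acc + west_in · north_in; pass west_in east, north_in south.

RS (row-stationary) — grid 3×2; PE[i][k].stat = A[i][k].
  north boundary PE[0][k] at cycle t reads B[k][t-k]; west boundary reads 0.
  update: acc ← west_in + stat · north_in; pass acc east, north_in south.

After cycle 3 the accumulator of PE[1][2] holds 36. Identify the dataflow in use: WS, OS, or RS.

— WS: 2×3; PE[1][2] trace:
  [0] (1,2) acc=0 (h:0 v:0)
  [1] (1,2) acc=0 (h:0 v:0)
  [2] (1,2) acc=0 (h:0 v:0)
  [3] (1,2) acc=36 (h:9 v:36)
— OS: 3×3; PE[1][2] trace:
  [0] (1,2) acc=0 (h:0 v:0)
  [1] (1,2) acc=0 (h:0 v:0)
  [2] (1,2) acc=0 (h:0 v:0)
  [3] (1,2) acc=9 (h:1 v:9)
RS (3×2): PE[1][2] does not exist.

dataflow = WS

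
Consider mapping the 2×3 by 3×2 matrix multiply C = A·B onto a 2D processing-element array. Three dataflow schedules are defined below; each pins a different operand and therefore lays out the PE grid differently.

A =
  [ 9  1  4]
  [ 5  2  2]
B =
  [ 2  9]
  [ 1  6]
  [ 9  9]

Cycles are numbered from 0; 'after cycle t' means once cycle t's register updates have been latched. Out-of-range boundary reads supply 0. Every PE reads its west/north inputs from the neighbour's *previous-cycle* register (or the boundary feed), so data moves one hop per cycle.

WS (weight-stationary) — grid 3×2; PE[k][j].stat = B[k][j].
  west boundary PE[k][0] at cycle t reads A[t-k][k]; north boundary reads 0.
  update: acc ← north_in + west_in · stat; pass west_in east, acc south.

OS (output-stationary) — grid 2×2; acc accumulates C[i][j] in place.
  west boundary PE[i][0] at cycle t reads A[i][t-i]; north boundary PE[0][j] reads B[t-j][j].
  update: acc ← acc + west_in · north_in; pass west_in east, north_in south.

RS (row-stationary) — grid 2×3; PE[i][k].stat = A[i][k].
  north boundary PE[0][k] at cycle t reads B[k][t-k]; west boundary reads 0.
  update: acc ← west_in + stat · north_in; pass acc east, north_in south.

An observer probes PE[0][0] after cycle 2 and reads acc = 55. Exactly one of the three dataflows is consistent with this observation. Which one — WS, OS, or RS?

dataflow = OS

WS (3×2 grid), PE[0][0]:
  [0] (0,0) acc=18 (h:9 v:18)
  [1] (0,0) acc=10 (h:5 v:10)
  [2] (0,0) acc=0 (h:0 v:0)
OS (2×2 grid), PE[0][0]:
  [0] (0,0) acc=18 (h:9 v:2)
  [1] (0,0) acc=19 (h:1 v:1)
  [2] (0,0) acc=55 (h:4 v:9)
RS (2×3 grid), PE[0][0]:
  [0] (0,0) acc=18 (h:18 v:2)
  [1] (0,0) acc=81 (h:81 v:9)
  [2] (0,0) acc=0 (h:0 v:0)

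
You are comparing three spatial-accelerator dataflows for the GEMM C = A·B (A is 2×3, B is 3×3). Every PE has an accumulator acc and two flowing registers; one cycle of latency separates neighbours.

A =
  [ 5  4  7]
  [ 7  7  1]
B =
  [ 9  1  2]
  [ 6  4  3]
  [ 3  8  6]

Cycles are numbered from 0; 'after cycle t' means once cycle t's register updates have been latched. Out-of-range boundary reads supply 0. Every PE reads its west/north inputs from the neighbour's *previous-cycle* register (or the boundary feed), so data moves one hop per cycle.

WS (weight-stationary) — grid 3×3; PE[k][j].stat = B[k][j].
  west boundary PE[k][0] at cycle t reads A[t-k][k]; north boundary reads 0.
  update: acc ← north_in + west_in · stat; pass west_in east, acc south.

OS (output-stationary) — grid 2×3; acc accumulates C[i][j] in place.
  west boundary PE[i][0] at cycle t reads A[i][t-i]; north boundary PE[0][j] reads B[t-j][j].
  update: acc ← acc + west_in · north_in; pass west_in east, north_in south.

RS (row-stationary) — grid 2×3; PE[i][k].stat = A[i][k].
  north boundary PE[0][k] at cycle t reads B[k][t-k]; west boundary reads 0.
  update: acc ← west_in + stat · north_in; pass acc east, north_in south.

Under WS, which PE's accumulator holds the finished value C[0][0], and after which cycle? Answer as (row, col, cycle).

WS: C[0][0] accumulates in PE[2][0]:
  after 0 — PE[2][0] acc=0, pass-E 0, pass-S 0
  after 1 — PE[2][0] acc=0, pass-E 0, pass-S 0
  after 2 — PE[2][0] acc=90, pass-E 7, pass-S 90

(row, col, cycle) = (2, 0, 2)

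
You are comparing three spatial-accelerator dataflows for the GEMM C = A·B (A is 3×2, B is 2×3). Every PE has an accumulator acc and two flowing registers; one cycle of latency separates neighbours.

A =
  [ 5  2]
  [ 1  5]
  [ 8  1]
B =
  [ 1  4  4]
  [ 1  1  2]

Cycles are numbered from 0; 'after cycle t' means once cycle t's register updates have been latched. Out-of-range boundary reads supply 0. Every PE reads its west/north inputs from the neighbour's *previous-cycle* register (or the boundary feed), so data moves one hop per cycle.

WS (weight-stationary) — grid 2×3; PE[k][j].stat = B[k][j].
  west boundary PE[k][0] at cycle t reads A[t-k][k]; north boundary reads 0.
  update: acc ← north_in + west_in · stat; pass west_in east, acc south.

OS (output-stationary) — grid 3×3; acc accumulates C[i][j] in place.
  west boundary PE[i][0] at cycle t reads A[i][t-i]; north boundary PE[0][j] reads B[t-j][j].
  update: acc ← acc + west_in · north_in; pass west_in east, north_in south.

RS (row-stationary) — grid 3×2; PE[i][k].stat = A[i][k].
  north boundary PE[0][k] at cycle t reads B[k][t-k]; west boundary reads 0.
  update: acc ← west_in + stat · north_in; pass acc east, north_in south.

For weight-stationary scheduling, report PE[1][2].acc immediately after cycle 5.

PE[1][2].acc = 34

WS 2×3: PE[1][2] cycle-by-cycle (with neighbour feeds):
  @0  [0,2]  acc 0  |  →0  ↓0
  @0  [1,1]  acc 0  |  →0  ↓0
  @0  [1,2]  acc 0  |  →0  ↓0
  @1  [0,2]  acc 0  |  →0  ↓0
  @1  [1,1]  acc 0  |  →0  ↓0
  @1  [1,2]  acc 0  |  →0  ↓0
  @2  [0,2]  acc 20  |  →5  ↓20
  @2  [1,1]  acc 22  |  →2  ↓22
  @2  [1,2]  acc 0  |  →0  ↓0
  @3  [0,2]  acc 4  |  →1  ↓4
  @3  [1,1]  acc 9  |  →5  ↓9
  @3  [1,2]  acc 24  |  →2  ↓24
  @4  [0,2]  acc 32  |  →8  ↓32
  @4  [1,1]  acc 33  |  →1  ↓33
  @4  [1,2]  acc 14  |  →5  ↓14
  @5  [0,2]  acc 0  |  →0  ↓0
  @5  [1,1]  acc 0  |  →0  ↓0
  @5  [1,2]  acc 34  |  →1  ↓34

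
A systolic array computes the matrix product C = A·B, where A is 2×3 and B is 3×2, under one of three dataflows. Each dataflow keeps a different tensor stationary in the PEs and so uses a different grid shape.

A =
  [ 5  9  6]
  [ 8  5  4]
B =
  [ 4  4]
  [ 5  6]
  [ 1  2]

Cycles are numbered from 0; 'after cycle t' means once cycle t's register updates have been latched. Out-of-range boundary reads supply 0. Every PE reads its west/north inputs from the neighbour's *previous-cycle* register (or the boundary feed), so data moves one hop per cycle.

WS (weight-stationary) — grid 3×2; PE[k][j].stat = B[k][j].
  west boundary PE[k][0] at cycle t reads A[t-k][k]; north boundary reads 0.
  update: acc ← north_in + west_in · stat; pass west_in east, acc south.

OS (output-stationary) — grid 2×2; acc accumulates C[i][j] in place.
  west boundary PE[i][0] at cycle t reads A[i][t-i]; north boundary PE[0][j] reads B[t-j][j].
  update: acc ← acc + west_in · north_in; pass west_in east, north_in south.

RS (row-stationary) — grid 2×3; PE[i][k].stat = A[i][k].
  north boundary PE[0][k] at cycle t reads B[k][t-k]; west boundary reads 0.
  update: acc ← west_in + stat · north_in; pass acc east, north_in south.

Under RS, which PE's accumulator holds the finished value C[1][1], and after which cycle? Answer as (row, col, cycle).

(row, col, cycle) = (1, 2, 4)

RS: C[1][1] accumulates in PE[1][2]:
  after 0 — PE[1][2] acc=0, pass-E 0, pass-S 0
  after 1 — PE[1][2] acc=0, pass-E 0, pass-S 0
  after 2 — PE[1][2] acc=0, pass-E 0, pass-S 0
  after 3 — PE[1][2] acc=61, pass-E 61, pass-S 1
  after 4 — PE[1][2] acc=70, pass-E 70, pass-S 2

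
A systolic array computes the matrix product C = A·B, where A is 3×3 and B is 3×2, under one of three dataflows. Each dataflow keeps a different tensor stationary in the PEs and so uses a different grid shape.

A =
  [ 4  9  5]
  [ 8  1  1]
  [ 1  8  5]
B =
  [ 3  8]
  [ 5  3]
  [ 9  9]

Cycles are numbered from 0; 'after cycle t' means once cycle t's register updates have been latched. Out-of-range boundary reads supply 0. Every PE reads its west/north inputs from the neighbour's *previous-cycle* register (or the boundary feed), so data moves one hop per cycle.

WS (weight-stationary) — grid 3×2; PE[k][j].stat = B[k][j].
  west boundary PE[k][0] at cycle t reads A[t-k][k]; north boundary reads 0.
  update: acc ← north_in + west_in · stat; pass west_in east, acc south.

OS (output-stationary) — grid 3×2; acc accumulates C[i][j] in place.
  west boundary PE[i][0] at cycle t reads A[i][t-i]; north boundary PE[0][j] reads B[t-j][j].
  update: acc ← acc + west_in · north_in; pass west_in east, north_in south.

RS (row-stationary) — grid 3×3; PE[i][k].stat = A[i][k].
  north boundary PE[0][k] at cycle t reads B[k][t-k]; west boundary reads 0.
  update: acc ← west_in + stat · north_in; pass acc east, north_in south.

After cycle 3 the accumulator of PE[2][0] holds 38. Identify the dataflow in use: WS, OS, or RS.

dataflow = WS

— WS: 3×2; PE[2][0] trace:
  cycle 0: PE[2][0] → acc 0, east 0, south 0
  cycle 1: PE[2][0] → acc 0, east 0, south 0
  cycle 2: PE[2][0] → acc 102, east 5, south 102
  cycle 3: PE[2][0] → acc 38, east 1, south 38
— OS: 3×2; PE[2][0] trace:
  cycle 0: PE[2][0] → acc 0, east 0, south 0
  cycle 1: PE[2][0] → acc 0, east 0, south 0
  cycle 2: PE[2][0] → acc 3, east 1, south 3
  cycle 3: PE[2][0] → acc 43, east 8, south 5
— RS: 3×3; PE[2][0] trace:
  cycle 0: PE[2][0] → acc 0, east 0, south 0
  cycle 1: PE[2][0] → acc 0, east 0, south 0
  cycle 2: PE[2][0] → acc 3, east 3, south 3
  cycle 3: PE[2][0] → acc 8, east 8, south 8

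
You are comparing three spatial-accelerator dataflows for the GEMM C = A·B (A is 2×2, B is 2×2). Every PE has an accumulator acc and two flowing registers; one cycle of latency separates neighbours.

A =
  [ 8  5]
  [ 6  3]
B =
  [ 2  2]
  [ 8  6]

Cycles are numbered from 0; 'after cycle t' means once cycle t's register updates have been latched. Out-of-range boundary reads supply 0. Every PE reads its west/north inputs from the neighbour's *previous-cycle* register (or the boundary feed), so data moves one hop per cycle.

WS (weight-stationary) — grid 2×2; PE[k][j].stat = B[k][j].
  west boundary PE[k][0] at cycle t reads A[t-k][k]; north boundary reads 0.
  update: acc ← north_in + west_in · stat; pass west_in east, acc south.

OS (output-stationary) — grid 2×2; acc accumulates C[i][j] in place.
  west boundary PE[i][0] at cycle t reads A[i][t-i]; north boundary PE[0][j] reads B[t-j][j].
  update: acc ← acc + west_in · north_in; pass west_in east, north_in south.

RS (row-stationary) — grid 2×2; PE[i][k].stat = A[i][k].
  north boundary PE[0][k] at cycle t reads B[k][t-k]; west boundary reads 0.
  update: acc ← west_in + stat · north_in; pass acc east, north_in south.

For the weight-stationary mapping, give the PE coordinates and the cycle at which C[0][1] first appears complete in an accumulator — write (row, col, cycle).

(row, col, cycle) = (1, 1, 2)

WS: C[0][1] accumulates in PE[1][1]:
  c0 r1c1: 0 / 0 / 0
  c1 r1c1: 0 / 0 / 0
  c2 r1c1: 46 / 5 / 46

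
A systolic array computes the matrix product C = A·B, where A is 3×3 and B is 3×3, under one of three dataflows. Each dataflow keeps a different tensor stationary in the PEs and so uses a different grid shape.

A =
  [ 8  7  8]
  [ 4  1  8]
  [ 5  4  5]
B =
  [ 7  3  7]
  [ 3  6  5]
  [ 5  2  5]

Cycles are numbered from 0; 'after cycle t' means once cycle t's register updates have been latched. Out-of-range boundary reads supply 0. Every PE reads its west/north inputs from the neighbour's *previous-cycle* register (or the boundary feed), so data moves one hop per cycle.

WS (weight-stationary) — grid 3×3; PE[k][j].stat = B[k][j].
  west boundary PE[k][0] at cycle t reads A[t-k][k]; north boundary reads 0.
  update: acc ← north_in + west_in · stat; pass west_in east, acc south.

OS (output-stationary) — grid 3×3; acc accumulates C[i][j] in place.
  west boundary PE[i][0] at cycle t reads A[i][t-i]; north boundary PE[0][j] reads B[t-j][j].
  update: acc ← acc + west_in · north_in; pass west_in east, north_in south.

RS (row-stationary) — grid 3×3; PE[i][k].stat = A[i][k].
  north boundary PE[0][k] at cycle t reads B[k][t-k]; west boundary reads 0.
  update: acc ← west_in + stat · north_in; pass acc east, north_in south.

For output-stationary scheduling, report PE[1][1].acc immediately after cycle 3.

PE[1][1].acc = 18

OS on a 3×3 grid — tracing PE[1][1] and its feeders:
  @0  [0,1]  acc 0  |  →0  ↓0
  @0  [1,0]  acc 0  |  →0  ↓0
  @0  [1,1]  acc 0  |  →0  ↓0
  @1  [0,1]  acc 24  |  →8  ↓3
  @1  [1,0]  acc 28  |  →4  ↓7
  @1  [1,1]  acc 0  |  →0  ↓0
  @2  [0,1]  acc 66  |  →7  ↓6
  @2  [1,0]  acc 31  |  →1  ↓3
  @2  [1,1]  acc 12  |  →4  ↓3
  @3  [0,1]  acc 82  |  →8  ↓2
  @3  [1,0]  acc 71  |  →8  ↓5
  @3  [1,1]  acc 18  |  →1  ↓6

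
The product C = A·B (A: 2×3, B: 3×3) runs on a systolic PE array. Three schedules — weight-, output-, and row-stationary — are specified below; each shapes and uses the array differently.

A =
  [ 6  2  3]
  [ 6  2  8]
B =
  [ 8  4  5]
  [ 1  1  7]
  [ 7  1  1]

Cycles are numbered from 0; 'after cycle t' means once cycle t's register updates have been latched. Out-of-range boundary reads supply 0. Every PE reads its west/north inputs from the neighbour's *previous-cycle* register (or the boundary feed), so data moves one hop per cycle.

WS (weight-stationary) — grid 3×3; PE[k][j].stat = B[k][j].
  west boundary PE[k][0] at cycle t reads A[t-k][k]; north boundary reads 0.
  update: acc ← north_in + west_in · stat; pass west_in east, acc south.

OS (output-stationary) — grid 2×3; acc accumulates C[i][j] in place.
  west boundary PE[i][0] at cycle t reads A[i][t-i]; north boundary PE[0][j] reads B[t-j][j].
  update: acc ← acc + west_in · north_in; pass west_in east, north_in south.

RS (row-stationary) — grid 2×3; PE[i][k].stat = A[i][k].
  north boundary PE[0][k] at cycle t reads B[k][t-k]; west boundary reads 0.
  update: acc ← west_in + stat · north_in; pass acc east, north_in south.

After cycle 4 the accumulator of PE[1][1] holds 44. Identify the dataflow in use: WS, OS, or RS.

dataflow = RS

Under WS (3×3), PE[1][1]:
  cycle 0: PE[1][1] → acc 0, east 0, south 0
  cycle 1: PE[1][1] → acc 0, east 0, south 0
  cycle 2: PE[1][1] → acc 26, east 2, south 26
  cycle 3: PE[1][1] → acc 26, east 2, south 26
  cycle 4: PE[1][1] → acc 0, east 0, south 0
Under OS (2×3), PE[1][1]:
  cycle 0: PE[1][1] → acc 0, east 0, south 0
  cycle 1: PE[1][1] → acc 0, east 0, south 0
  cycle 2: PE[1][1] → acc 24, east 6, south 4
  cycle 3: PE[1][1] → acc 26, east 2, south 1
  cycle 4: PE[1][1] → acc 34, east 8, south 1
Under RS (2×3), PE[1][1]:
  cycle 0: PE[1][1] → acc 0, east 0, south 0
  cycle 1: PE[1][1] → acc 0, east 0, south 0
  cycle 2: PE[1][1] → acc 50, east 50, south 1
  cycle 3: PE[1][1] → acc 26, east 26, south 1
  cycle 4: PE[1][1] → acc 44, east 44, south 7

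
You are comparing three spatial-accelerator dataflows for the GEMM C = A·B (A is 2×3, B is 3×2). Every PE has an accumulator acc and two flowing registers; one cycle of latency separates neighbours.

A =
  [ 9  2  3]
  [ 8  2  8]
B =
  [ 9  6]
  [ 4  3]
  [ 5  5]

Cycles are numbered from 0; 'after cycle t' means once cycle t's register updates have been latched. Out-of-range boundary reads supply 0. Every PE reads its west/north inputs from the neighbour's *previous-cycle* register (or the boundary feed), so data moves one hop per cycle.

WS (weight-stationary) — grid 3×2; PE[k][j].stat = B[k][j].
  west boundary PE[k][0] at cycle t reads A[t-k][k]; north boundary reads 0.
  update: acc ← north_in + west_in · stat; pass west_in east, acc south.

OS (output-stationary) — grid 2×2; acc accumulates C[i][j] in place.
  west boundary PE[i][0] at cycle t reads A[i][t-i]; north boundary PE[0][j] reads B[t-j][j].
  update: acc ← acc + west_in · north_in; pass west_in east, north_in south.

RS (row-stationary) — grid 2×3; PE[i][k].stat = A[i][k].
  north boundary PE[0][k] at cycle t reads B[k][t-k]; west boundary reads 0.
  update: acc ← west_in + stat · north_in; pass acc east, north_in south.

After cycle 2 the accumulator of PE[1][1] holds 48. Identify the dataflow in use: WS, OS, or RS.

— WS: 3×2; PE[1][1] trace:
  t=0 PE[1][1]: acc=0 h=0 v=0
  t=1 PE[1][1]: acc=0 h=0 v=0
  t=2 PE[1][1]: acc=60 h=2 v=60
— OS: 2×2; PE[1][1] trace:
  t=0 PE[1][1]: acc=0 h=0 v=0
  t=1 PE[1][1]: acc=0 h=0 v=0
  t=2 PE[1][1]: acc=48 h=8 v=6
— RS: 2×3; PE[1][1] trace:
  t=0 PE[1][1]: acc=0 h=0 v=0
  t=1 PE[1][1]: acc=0 h=0 v=0
  t=2 PE[1][1]: acc=80 h=80 v=4

dataflow = OS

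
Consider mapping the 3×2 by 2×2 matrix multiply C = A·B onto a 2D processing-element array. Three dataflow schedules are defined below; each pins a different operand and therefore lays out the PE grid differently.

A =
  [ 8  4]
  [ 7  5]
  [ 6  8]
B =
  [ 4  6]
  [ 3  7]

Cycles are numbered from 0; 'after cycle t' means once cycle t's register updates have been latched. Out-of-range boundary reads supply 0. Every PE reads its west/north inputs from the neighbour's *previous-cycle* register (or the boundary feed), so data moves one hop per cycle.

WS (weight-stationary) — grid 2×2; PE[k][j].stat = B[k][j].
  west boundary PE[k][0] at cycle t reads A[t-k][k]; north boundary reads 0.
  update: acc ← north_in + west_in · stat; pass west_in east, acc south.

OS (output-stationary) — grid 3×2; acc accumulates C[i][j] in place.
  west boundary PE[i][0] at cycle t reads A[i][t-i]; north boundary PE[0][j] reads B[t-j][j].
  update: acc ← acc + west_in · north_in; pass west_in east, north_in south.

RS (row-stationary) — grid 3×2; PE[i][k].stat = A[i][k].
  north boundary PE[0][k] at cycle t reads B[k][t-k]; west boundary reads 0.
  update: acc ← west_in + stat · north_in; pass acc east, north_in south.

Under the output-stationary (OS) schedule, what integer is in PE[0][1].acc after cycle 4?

PE[0][1].acc = 76

OS 3×2: PE[0][1] cycle-by-cycle (with neighbour feeds):
  @0  [0,0]  acc 32  |  →8  ↓4
  @0  [0,1]  acc 0  |  →0  ↓0
  @1  [0,0]  acc 44  |  →4  ↓3
  @1  [0,1]  acc 48  |  →8  ↓6
  @2  [0,0]  acc 44  |  →0  ↓0
  @2  [0,1]  acc 76  |  →4  ↓7
  @3  [0,0]  acc 44  |  →0  ↓0
  @3  [0,1]  acc 76  |  →0  ↓0
  @4  [0,0]  acc 44  |  →0  ↓0
  @4  [0,1]  acc 76  |  →0  ↓0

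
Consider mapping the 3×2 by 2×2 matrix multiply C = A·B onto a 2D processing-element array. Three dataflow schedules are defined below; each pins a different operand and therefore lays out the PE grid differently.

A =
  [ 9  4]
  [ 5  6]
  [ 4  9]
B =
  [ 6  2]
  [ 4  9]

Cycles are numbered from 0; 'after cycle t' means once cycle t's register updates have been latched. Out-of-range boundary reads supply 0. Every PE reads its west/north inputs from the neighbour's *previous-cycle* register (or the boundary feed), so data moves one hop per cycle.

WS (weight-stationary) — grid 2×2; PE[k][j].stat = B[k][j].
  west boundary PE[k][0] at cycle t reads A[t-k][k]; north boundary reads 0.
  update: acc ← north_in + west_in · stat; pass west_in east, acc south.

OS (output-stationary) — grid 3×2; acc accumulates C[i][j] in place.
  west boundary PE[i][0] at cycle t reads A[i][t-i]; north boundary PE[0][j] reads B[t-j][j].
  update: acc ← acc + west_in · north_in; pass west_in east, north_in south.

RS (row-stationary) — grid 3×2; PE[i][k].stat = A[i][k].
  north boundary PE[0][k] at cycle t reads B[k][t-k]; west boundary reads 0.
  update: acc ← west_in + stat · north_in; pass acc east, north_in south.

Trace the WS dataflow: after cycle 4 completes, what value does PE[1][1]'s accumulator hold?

PE[1][1].acc = 89

WS 2×2: PE[1][1] cycle-by-cycle (with neighbour feeds):
  0: (0,1).acc=0  regs=<0,0>
  0: (1,0).acc=0  regs=<0,0>
  0: (1,1).acc=0  regs=<0,0>
  1: (0,1).acc=18  regs=<9,18>
  1: (1,0).acc=70  regs=<4,70>
  1: (1,1).acc=0  regs=<0,0>
  2: (0,1).acc=10  regs=<5,10>
  2: (1,0).acc=54  regs=<6,54>
  2: (1,1).acc=54  regs=<4,54>
  3: (0,1).acc=8  regs=<4,8>
  3: (1,0).acc=60  regs=<9,60>
  3: (1,1).acc=64  regs=<6,64>
  4: (0,1).acc=0  regs=<0,0>
  4: (1,0).acc=0  regs=<0,0>
  4: (1,1).acc=89  regs=<9,89>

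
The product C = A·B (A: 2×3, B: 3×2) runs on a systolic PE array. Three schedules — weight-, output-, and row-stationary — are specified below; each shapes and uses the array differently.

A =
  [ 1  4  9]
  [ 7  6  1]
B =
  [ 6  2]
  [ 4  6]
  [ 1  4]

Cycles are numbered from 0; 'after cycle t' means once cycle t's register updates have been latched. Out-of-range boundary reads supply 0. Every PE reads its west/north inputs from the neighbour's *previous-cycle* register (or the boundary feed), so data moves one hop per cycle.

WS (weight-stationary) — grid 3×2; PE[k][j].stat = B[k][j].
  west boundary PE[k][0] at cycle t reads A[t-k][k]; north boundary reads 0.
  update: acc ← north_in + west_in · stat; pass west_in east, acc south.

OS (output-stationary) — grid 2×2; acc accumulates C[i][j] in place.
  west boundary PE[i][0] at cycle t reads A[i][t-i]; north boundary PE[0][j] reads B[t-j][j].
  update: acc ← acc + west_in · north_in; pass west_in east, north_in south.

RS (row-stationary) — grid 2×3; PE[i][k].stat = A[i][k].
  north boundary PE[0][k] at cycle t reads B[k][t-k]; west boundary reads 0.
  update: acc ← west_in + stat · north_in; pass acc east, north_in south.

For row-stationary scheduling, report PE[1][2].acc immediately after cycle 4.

PE[1][2].acc = 54

RS 2×3: PE[1][2] cycle-by-cycle (with neighbour feeds):
  t=0 PE[0][2]: acc=0 h=0 v=0
  t=0 PE[1][1]: acc=0 h=0 v=0
  t=0 PE[1][2]: acc=0 h=0 v=0
  t=1 PE[0][2]: acc=0 h=0 v=0
  t=1 PE[1][1]: acc=0 h=0 v=0
  t=1 PE[1][2]: acc=0 h=0 v=0
  t=2 PE[0][2]: acc=31 h=31 v=1
  t=2 PE[1][1]: acc=66 h=66 v=4
  t=2 PE[1][2]: acc=0 h=0 v=0
  t=3 PE[0][2]: acc=62 h=62 v=4
  t=3 PE[1][1]: acc=50 h=50 v=6
  t=3 PE[1][2]: acc=67 h=67 v=1
  t=4 PE[0][2]: acc=0 h=0 v=0
  t=4 PE[1][1]: acc=0 h=0 v=0
  t=4 PE[1][2]: acc=54 h=54 v=4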